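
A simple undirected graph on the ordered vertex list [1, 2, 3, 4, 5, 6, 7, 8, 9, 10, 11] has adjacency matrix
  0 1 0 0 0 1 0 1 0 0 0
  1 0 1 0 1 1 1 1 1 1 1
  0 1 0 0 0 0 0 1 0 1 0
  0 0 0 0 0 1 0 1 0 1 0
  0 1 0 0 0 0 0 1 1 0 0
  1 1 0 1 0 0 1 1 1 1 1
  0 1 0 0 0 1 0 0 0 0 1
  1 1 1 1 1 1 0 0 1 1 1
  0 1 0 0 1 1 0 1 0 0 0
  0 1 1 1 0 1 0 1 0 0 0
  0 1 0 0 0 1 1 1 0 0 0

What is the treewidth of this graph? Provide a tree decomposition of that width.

Every bag has size at most 4, so the width is 4 − 1 = 3 and tw(G) ≤ 3. On the other hand G contains the 4-clique {2, 3, 8, 10}. A clique must lie in a single bag of any decomposition, so no decomposition can have width below 3. Combining the bounds, tw(G) = 3.

Treewidth 3.
One such decomposition:
Bags: B1 = {2, 6, 8, 10}  B2 = {2, 6, 8, 11}  B3 = {2, 3, 8, 10}  B4 = {2, 6, 7, 11}  B5 = {1, 2, 6, 8}  B6 = {2, 6, 8, 9}  B7 = {2, 5, 8, 9}  B8 = {4, 6, 8, 10}
Tree: B1–B2, B1–B3, B2–B4, B1–B5, B2–B6, B6–B7, B1–B8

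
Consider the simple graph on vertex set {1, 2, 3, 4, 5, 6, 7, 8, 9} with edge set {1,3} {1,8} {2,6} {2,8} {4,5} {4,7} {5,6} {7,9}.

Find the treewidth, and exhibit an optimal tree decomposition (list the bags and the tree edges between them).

Each bag holds 2 vertices, so the decomposition has width 1, which upper-bounds the treewidth. G has an edge, so its treewidth is at least 1. Combining the bounds, tw(G) = 1.

Treewidth 1.
Bags: B1 = {1, 3}  B2 = {1, 8}  B3 = {2, 8}  B4 = {2, 6}  B5 = {5, 6}  B6 = {4, 5}  B7 = {4, 7}  B8 = {7, 9}
Tree: B1–B2, B2–B3, B3–B4, B4–B5, B5–B6, B6–B7, B7–B8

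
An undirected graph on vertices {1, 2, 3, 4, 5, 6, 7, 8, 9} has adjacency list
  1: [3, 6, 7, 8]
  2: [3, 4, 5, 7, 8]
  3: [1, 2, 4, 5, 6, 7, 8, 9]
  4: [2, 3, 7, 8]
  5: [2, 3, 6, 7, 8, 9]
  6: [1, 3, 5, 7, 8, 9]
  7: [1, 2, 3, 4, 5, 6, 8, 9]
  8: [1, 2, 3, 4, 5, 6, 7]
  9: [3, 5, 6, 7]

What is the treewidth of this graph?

A width-4 tree decomposition is:
Bags: B1 = {3, 5, 6, 7, 9}  B2 = {3, 5, 6, 7, 8}  B3 = {1, 3, 6, 7, 8}  B4 = {2, 3, 5, 7, 8}  B5 = {2, 3, 4, 7, 8}
Tree: B1–B2, B2–B3, B2–B4, B4–B5
The largest bag has 5 vertices, giving width 4; this decomposition certifies tw(G) ≤ 4. On the other hand G contains the 5-clique {1, 3, 6, 7, 8}. A clique must lie in a single bag of any decomposition, so no decomposition can have width below 4. Therefore the treewidth is 4.

4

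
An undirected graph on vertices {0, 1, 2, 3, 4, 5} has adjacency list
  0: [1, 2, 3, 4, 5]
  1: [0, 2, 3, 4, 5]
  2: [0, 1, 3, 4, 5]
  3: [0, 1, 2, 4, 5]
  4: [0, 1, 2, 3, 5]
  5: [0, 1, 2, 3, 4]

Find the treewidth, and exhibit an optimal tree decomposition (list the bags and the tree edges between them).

Treewidth 5.
One optimal decomposition is:
Bags: B1 = {0, 1, 2, 3, 4, 5}
Tree: (single bag)

A single bag containing all 6 vertices is trivially a valid decomposition of width 5. Conversely, {0, 1, 2, 3, 4, 5} is a clique of size 6, and the vertices of any clique must share a bag in every tree decomposition; so some bag has ≥ 6 vertices and tw(G) ≥ 5. The upper and lower bounds meet at 5, so that is the treewidth.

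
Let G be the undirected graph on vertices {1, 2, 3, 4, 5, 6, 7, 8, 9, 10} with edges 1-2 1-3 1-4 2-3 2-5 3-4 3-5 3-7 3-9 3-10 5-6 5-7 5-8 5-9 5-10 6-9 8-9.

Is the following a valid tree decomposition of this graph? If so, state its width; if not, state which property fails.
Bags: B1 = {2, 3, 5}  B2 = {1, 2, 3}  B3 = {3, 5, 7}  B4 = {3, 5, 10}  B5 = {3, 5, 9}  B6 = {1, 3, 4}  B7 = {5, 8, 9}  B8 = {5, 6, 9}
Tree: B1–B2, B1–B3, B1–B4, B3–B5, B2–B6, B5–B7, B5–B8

Yes; width 2.

Vertex coverage: the bags together contain {1, 2, 3, 4, 5, 6, 7, 8, 9, 10}, the full vertex set. Edge coverage: each edge of G has both endpoints in at least one bag. Running intersection: for every vertex, the bags containing it form a connected subtree. All three properties hold, so this is a valid tree decomposition of width max|bag| − 1 = 2, and hence tw(G) ≤ 2.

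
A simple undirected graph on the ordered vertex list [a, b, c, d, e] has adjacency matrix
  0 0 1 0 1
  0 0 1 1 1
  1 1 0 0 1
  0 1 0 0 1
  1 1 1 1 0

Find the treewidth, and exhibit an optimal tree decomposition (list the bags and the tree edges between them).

Treewidth 2.
One such decomposition:
Bags: B1 = {b, c, e}  B2 = {a, c, e}  B3 = {b, d, e}
Tree: B1–B2, B1–B3

The largest bag has 3 vertices, giving width 2; this decomposition certifies tw(G) ≤ 2. On the other hand G contains the 3-clique {b, d, e}. A clique must lie in a single bag of any decomposition, so no decomposition can have width below 2. Hence tw(G) = 2 exactly.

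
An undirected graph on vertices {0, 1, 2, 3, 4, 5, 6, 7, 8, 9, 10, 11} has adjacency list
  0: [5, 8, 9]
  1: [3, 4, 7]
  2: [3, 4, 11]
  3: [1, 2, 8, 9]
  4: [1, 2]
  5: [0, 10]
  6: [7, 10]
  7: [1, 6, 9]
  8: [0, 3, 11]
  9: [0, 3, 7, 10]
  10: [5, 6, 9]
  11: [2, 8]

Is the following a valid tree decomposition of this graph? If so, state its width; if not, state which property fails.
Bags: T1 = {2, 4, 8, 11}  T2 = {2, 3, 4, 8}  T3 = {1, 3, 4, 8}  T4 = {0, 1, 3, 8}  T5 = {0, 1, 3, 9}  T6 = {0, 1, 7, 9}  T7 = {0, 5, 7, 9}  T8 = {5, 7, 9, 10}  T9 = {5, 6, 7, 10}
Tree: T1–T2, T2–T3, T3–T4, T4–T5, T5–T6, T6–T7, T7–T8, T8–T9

Yes; width 3.

Checking the three conditions: (i) the bags cover all of {0, 1, 2, 3, 4, 5, 6, 7, 8, 9, 10, 11}; (ii) for each edge, some bag contains both endpoints; (iii) the bags containing any fixed vertex form a subtree. All hold, so the decomposition is valid with width 4 − 1 = 3.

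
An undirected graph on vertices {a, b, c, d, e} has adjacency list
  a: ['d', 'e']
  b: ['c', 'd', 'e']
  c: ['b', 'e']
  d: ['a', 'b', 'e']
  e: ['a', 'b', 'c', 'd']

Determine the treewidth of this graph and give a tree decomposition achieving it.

Treewidth 2.
One such decomposition:
Bags: B1 = {a, d, e}  B2 = {b, d, e}  B3 = {b, c, e}
Tree: B1–B2, B2–B3

Each bag holds 3 vertices, so the decomposition has width 2, which upper-bounds the treewidth. For the lower bound, the 3 vertices {a, d, e} are pairwise adjacent, and any tree decomposition puts a clique entirely inside one bag — forcing width ≥ 2. Hence tw(G) = 2 exactly.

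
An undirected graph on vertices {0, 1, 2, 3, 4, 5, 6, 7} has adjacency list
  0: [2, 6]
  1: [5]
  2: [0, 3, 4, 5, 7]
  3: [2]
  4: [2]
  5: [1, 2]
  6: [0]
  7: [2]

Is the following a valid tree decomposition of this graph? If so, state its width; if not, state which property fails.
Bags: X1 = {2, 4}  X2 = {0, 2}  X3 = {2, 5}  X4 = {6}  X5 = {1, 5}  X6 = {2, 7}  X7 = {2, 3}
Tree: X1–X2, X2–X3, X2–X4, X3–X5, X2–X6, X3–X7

A tree decomposition must satisfy three properties: every vertex lies in some bag; for every edge, both endpoints lie together in some bag; and for every vertex, the bags containing it form a connected subtree. Here edge (0,6) lies in no bag, so the decomposition is invalid.

No — edge (0,6) lies in no bag.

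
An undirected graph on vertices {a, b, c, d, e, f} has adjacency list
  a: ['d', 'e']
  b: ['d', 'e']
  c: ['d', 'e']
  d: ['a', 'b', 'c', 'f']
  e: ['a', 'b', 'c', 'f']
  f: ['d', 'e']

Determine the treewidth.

A width-2 tree decomposition is:
Bags: B1 = {a, d, e}  B2 = {b, d, e}  B3 = {c, d, e}  B4 = {d, e, f}
Tree: B1–B2, B2–B3, B3–B4
The largest bag has 3 vertices, giving width 2; this decomposition certifies tw(G) ≤ 2. For the lower bound, G contains the cycle a–e–b–d–a, so G is not a forest; only forests have treewidth ≤ 1, hence tw(G) ≥ 2. Hence tw(G) = 2 exactly.

2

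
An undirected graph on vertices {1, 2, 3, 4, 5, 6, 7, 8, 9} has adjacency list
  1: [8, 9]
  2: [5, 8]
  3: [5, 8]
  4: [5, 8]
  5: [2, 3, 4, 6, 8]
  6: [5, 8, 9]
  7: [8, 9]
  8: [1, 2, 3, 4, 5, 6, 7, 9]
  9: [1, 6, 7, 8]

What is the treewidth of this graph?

2

A width-2 tree decomposition is:
Bags: B1 = {6, 8, 9}  B2 = {5, 6, 8}  B3 = {1, 8, 9}  B4 = {2, 5, 8}  B5 = {4, 5, 8}  B6 = {3, 5, 8}  B7 = {7, 8, 9}
Tree: B1–B2, B1–B3, B2–B4, B2–B5, B2–B6, B3–B7
Every bag has size at most 3, so the width is 3 − 1 = 2 and tw(G) ≤ 2. For the lower bound, the 3 vertices {1, 8, 9} are pairwise adjacent, and any tree decomposition puts a clique entirely inside one bag — forcing width ≥ 2. Combining the bounds, tw(G) = 2.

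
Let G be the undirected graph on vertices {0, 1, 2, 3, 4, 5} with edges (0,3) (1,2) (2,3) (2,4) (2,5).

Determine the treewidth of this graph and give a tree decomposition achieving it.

Treewidth 1.
One optimal decomposition is:
Bags: B1 = {2, 4}  B2 = {2, 3}  B3 = {1, 2}  B4 = {2, 5}  B5 = {0, 3}
Tree: B1–B2, B2–B3, B2–B4, B2–B5

The largest bag has 2 vertices, giving width 1; this decomposition certifies tw(G) ≤ 1. Any graph with an edge has treewidth ≥ 1, and G has the edge 2–4. Hence tw(G) = 1 exactly.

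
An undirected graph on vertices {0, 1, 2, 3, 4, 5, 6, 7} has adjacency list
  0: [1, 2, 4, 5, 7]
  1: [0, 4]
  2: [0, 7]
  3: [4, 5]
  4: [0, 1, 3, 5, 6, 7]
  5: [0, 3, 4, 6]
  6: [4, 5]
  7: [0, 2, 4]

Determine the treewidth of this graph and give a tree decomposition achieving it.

Each bag holds 3 vertices, so the decomposition has width 2, which upper-bounds the treewidth. On the other hand G contains the 3-clique {0, 2, 7}. A clique must lie in a single bag of any decomposition, so no decomposition can have width below 2. Hence tw(G) = 2 exactly.

Treewidth 2.
One such decomposition:
Bags: B1 = {0, 4, 5}  B2 = {4, 5, 6}  B3 = {0, 4, 7}  B4 = {3, 4, 5}  B5 = {0, 1, 4}  B6 = {0, 2, 7}
Tree: B1–B2, B1–B3, B2–B4, B3–B5, B3–B6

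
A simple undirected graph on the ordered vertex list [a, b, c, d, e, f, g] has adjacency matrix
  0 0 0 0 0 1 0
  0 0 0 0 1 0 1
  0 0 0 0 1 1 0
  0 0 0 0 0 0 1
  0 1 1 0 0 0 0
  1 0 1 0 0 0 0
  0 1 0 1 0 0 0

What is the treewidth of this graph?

A width-1 tree decomposition is:
Bags: B1 = {a, f}  B2 = {c, f}  B3 = {c, e}  B4 = {b, e}  B5 = {b, g}  B6 = {d, g}
Tree: B1–B2, B2–B3, B3–B4, B4–B5, B5–B6
Every bag has size at most 2, so the width is 2 − 1 = 1 and tw(G) ≤ 1. G has an edge, so its treewidth is at least 1. Therefore the treewidth is 1.

1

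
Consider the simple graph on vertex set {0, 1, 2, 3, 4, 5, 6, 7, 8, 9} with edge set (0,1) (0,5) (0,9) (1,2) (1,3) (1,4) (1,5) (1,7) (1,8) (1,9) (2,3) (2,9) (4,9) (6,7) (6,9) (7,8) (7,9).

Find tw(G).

2

A width-2 tree decomposition is:
Bags: B1 = {1, 7, 9}  B2 = {1, 2, 9}  B3 = {1, 2, 3}  B4 = {1, 7, 8}  B5 = {0, 1, 9}  B6 = {1, 4, 9}  B7 = {6, 7, 9}  B8 = {0, 1, 5}
Tree: B1–B2, B2–B3, B1–B4, B2–B5, B2–B6, B1–B7, B5–B8
The largest bag has 3 vertices, giving width 2; this decomposition certifies tw(G) ≤ 2. On the other hand G contains the 3-clique {1, 7, 8}. A clique must lie in a single bag of any decomposition, so no decomposition can have width below 2. Hence tw(G) = 2 exactly.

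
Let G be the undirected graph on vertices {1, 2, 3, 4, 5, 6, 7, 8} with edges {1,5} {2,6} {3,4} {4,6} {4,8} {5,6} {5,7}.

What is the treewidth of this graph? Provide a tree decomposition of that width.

Treewidth 1.
One such decomposition:
Bags: B1 = {4, 8}  B2 = {3, 4}  B3 = {4, 6}  B4 = {2, 6}  B5 = {5, 6}  B6 = {5, 7}  B7 = {1, 5}
Tree: B1–B2, B2–B3, B3–B4, B3–B5, B5–B6, B6–B7

Every bag has size at most 2, so the width is 2 − 1 = 1 and tw(G) ≤ 1. Any graph with an edge has treewidth ≥ 1, and G has the edge 4–8. Combining the bounds, tw(G) = 1.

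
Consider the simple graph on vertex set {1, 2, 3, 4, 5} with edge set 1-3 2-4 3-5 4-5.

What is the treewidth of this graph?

A width-1 tree decomposition is:
Bags: B1 = {1, 3}  B2 = {3, 5}  B3 = {4, 5}  B4 = {2, 4}
Tree: B1–B2, B2–B3, B3–B4
The largest bag has 2 vertices, giving width 1; this decomposition certifies tw(G) ≤ 1. G has an edge, so its treewidth is at least 1. Hence tw(G) = 1 exactly.

1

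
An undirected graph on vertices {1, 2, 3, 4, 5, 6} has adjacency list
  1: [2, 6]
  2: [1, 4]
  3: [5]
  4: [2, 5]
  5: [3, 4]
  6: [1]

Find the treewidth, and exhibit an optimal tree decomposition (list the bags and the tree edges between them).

Treewidth 1.
One such decomposition:
Bags: B1 = {2, 4}  B2 = {1, 2}  B3 = {1, 6}  B4 = {4, 5}  B5 = {3, 5}
Tree: B1–B2, B2–B3, B1–B4, B4–B5

Every bag has size at most 2, so the width is 2 − 1 = 1 and tw(G) ≤ 1. G has an edge, so its treewidth is at least 1. Therefore the treewidth is 1.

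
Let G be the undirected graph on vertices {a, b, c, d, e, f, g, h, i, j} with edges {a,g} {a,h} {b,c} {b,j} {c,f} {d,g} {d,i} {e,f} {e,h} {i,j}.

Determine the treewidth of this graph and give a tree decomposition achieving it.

The largest bag has 3 vertices, giving width 2; this decomposition certifies tw(G) ≤ 2. For the lower bound, G contains the cycle f–c–b–j–i–d–g–a–h–e–f, so G is not a forest; only forests have treewidth ≤ 1, hence tw(G) ≥ 2. Combining the bounds, tw(G) = 2.

Treewidth 2.
One such decomposition:
Bags: B1 = {b, c, f}  B2 = {b, f, j}  B3 = {f, i, j}  B4 = {d, f, i}  B5 = {d, f, g}  B6 = {a, f, g}  B7 = {a, f, h}  B8 = {e, f, h}
Tree: B1–B2, B2–B3, B3–B4, B4–B5, B5–B6, B6–B7, B7–B8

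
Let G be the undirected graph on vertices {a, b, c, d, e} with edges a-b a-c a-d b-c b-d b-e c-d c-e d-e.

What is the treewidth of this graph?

A width-3 tree decomposition is:
Bags: B1 = {a, b, c, d}  B2 = {b, c, d, e}
Tree: B1–B2
Every bag has size at most 4, so the width is 4 − 1 = 3 and tw(G) ≤ 3. Conversely, {b, c, d, e} is a clique of size 4, and the vertices of any clique must share a bag in every tree decomposition; so some bag has ≥ 4 vertices and tw(G) ≥ 3. The upper and lower bounds meet at 3, so that is the treewidth.

3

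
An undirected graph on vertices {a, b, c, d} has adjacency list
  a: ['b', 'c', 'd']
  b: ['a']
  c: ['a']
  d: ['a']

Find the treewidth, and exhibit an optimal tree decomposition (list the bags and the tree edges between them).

Every bag has size at most 2, so the width is 2 − 1 = 1 and tw(G) ≤ 1. Since G has at least one edge (e.g. b–a), it is not an edgeless graph, so tw(G) ≥ 1. Hence tw(G) = 1 exactly.

Treewidth 1.
One optimal decomposition is:
Bags: B1 = {a, b}  B2 = {a, c}  B3 = {a, d}
Tree: B1–B2, B1–B3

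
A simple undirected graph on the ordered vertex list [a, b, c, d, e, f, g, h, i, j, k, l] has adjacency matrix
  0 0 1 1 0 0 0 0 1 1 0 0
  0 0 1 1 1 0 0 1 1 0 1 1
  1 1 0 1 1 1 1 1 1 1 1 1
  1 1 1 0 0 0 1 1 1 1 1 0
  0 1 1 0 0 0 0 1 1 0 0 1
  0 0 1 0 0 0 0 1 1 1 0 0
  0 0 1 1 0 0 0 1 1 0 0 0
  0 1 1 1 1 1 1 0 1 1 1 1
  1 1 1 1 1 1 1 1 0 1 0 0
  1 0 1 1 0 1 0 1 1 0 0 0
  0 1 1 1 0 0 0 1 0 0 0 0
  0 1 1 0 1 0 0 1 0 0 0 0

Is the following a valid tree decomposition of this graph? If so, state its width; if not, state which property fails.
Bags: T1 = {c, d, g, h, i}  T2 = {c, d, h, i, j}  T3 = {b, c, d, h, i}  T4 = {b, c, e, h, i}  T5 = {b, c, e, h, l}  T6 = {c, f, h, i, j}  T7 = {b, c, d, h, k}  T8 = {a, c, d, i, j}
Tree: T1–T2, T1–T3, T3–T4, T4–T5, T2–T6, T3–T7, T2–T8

Vertex coverage: the bags together contain {a, b, c, d, e, f, g, h, i, j, k, l}, the full vertex set. Edge coverage: each edge of G has both endpoints in at least one bag. Running intersection: for every vertex, the bags containing it form a connected subtree. All three properties hold, so this is a valid tree decomposition of width max|bag| − 1 = 4, and hence tw(G) ≤ 4.

Yes; width 4.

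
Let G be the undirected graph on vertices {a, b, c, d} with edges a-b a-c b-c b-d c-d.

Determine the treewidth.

2

A width-2 tree decomposition is:
Bags: B1 = {a, b, c}  B2 = {b, c, d}
Tree: B1–B2
The largest bag has 3 vertices, giving width 2; this decomposition certifies tw(G) ≤ 2. Conversely, {b, c, d} is a clique of size 3, and the vertices of any clique must share a bag in every tree decomposition; so some bag has ≥ 3 vertices and tw(G) ≥ 2. The upper and lower bounds meet at 2, so that is the treewidth.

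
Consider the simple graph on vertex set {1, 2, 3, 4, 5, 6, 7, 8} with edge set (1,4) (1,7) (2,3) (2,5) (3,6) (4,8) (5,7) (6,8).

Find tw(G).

2

A width-2 tree decomposition is:
Bags: B1 = {2, 3, 6}  B2 = {2, 5, 6}  B3 = {5, 6, 7}  B4 = {1, 6, 7}  B5 = {1, 4, 6}  B6 = {4, 6, 8}
Tree: B1–B2, B2–B3, B3–B4, B4–B5, B5–B6
The largest bag has 3 vertices, giving width 2; this decomposition certifies tw(G) ≤ 2. Since 6–3–2–5–7–1–4–8–6 is a cycle in G, G is not acyclic. Forests are exactly the graphs of treewidth ≤ 1, so tw(G) ≥ 2. Therefore the treewidth is 2.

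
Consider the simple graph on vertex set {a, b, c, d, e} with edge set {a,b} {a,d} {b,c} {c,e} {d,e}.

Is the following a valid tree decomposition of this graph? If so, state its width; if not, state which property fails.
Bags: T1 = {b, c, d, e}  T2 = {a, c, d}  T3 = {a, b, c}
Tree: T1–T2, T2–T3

No — bags containing vertex b are not connected in the tree.

A tree decomposition must satisfy three properties: every vertex lies in some bag; for every edge, both endpoints lie together in some bag; and for every vertex, the bags containing it form a connected subtree. Here bags containing vertex b are not connected in the tree, so the decomposition is invalid.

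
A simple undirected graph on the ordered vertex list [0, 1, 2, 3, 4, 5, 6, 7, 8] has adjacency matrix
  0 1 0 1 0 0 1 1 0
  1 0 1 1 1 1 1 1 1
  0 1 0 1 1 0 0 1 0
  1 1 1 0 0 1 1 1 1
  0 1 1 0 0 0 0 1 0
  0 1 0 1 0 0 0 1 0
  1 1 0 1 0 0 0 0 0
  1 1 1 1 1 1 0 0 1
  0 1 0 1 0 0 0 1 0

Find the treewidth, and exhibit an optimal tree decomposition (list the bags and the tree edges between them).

Treewidth 3.
Bags: B1 = {0, 1, 3, 6}  B2 = {0, 1, 3, 7}  B3 = {1, 2, 3, 7}  B4 = {1, 3, 7, 8}  B5 = {1, 3, 5, 7}  B6 = {1, 2, 4, 7}
Tree: B1–B2, B2–B3, B3–B4, B3–B5, B3–B6

The largest bag has 4 vertices, giving width 3; this decomposition certifies tw(G) ≤ 3. On the other hand G contains the 4-clique {0, 1, 3, 6}. A clique must lie in a single bag of any decomposition, so no decomposition can have width below 3. The upper and lower bounds meet at 3, so that is the treewidth.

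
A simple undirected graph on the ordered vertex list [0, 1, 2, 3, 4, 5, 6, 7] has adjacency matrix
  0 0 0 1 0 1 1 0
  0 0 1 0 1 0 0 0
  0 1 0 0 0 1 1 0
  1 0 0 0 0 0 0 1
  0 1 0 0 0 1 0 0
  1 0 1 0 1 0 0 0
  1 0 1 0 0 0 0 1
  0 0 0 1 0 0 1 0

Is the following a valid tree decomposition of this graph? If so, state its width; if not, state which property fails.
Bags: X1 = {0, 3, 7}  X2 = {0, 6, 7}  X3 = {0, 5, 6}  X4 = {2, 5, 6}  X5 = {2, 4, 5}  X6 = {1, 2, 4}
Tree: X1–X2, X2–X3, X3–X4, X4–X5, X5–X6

Yes; width 2.

Checking the three conditions: (i) the bags cover all of {0, 1, 2, 3, 4, 5, 6, 7}; (ii) for each edge, some bag contains both endpoints; (iii) the bags containing any fixed vertex form a subtree. All hold, so the decomposition is valid with width 3 − 1 = 2.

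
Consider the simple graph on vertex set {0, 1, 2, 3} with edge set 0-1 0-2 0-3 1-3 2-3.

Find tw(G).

A width-2 tree decomposition is:
Bags: B1 = {0, 1, 3}  B2 = {0, 2, 3}
Tree: B1–B2
The largest bag has 3 vertices, giving width 2; this decomposition certifies tw(G) ≤ 2. For the lower bound, the 3 vertices {0, 1, 3} are pairwise adjacent, and any tree decomposition puts a clique entirely inside one bag — forcing width ≥ 2. Therefore the treewidth is 2.

2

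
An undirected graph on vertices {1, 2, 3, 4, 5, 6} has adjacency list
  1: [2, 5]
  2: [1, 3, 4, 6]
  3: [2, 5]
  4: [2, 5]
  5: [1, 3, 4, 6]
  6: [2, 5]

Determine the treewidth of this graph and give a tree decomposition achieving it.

Each bag holds 3 vertices, so the decomposition has width 2, which upper-bounds the treewidth. The edges 2–1–5–6–2 form a cycle, so G is not a tree and its treewidth is at least 2. The upper and lower bounds meet at 2, so that is the treewidth.

Treewidth 2.
Bags: B1 = {1, 2, 5}  B2 = {2, 5, 6}  B3 = {2, 4, 5}  B4 = {2, 3, 5}
Tree: B1–B2, B2–B3, B3–B4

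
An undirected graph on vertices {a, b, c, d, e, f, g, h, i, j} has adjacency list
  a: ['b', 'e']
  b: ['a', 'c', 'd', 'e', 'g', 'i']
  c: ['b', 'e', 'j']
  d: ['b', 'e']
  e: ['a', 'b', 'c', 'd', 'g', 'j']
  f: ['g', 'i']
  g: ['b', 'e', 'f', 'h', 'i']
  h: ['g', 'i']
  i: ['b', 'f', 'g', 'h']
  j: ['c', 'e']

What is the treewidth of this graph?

2

A width-2 tree decomposition is:
Bags: B1 = {b, e, g}  B2 = {b, d, e}  B3 = {b, g, i}  B4 = {g, h, i}  B5 = {b, c, e}  B6 = {c, e, j}  B7 = {a, b, e}  B8 = {f, g, i}
Tree: B1–B2, B1–B3, B3–B4, B2–B5, B5–B6, B1–B7, B4–B8
Each bag holds 3 vertices, so the decomposition has width 2, which upper-bounds the treewidth. Conversely, {c, e, j} is a clique of size 3, and the vertices of any clique must share a bag in every tree decomposition; so some bag has ≥ 3 vertices and tw(G) ≥ 2. Combining the bounds, tw(G) = 2.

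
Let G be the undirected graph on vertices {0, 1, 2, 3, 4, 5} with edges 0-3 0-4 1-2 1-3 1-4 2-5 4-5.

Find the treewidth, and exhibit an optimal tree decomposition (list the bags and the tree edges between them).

Treewidth 2.
Bags: B1 = {0, 1, 3}  B2 = {0, 1, 4}  B3 = {1, 2, 4}  B4 = {2, 4, 5}
Tree: B1–B2, B2–B3, B3–B4

The largest bag has 3 vertices, giving width 2; this decomposition certifies tw(G) ≤ 2. The edges 3–0–4–1–3 form a cycle, so G is not a tree and its treewidth is at least 2. The upper and lower bounds meet at 2, so that is the treewidth.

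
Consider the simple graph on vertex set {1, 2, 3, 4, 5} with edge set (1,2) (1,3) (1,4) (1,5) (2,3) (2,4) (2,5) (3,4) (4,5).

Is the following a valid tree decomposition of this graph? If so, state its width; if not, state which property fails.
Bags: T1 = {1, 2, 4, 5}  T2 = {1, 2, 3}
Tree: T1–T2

A tree decomposition must satisfy three properties: every vertex lies in some bag; for every edge, both endpoints lie together in some bag; and for every vertex, the bags containing it form a connected subtree. Here edge (4,3) lies in no bag, so the decomposition is invalid.

No — edge (4,3) lies in no bag.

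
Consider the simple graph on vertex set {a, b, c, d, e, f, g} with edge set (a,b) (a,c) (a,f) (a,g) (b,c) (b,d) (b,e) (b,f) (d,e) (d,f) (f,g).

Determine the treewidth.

2

A width-2 tree decomposition is:
Bags: B1 = {a, b, f}  B2 = {b, d, f}  B3 = {a, f, g}  B4 = {b, d, e}  B5 = {a, b, c}
Tree: B1–B2, B1–B3, B2–B4, B1–B5
Every bag has size at most 3, so the width is 3 − 1 = 2 and tw(G) ≤ 2. Conversely, {a, f, g} is a clique of size 3, and the vertices of any clique must share a bag in every tree decomposition; so some bag has ≥ 3 vertices and tw(G) ≥ 2. Therefore the treewidth is 2.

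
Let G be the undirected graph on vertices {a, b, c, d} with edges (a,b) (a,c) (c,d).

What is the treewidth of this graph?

A width-1 tree decomposition is:
Bags: B1 = {a, b}  B2 = {a, c}  B3 = {c, d}
Tree: B1–B2, B2–B3
Every bag has size at most 2, so the width is 2 − 1 = 1 and tw(G) ≤ 1. Since G has at least one edge (e.g. b–a), it is not an edgeless graph, so tw(G) ≥ 1. Therefore the treewidth is 1.

1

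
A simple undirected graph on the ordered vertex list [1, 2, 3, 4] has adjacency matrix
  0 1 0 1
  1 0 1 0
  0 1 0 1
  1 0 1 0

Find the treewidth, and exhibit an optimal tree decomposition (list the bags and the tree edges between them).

Treewidth 2.
Bags: B1 = {1, 3, 4}  B2 = {1, 2, 3}
Tree: B1–B2

The largest bag has 3 vertices, giving width 2; this decomposition certifies tw(G) ≤ 2. The edges 1–4–3–2–1 form a cycle, so G is not a tree and its treewidth is at least 2. Hence tw(G) = 2 exactly.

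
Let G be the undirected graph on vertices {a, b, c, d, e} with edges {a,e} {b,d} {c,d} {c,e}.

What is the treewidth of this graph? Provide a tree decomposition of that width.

Treewidth 1.
One optimal decomposition is:
Bags: B1 = {b, d}  B2 = {c, d}  B3 = {c, e}  B4 = {a, e}
Tree: B1–B2, B2–B3, B3–B4

Each bag holds 2 vertices, so the decomposition has width 1, which upper-bounds the treewidth. Since G has at least one edge (e.g. b–d), it is not an edgeless graph, so tw(G) ≥ 1. Hence tw(G) = 1 exactly.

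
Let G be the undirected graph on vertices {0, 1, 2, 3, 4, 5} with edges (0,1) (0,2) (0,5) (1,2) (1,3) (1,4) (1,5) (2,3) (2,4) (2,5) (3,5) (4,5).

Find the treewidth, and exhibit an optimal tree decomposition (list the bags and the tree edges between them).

Treewidth 3.
One optimal decomposition is:
Bags: B1 = {1, 2, 4, 5}  B2 = {0, 1, 2, 5}  B3 = {1, 2, 3, 5}
Tree: B1–B2, B2–B3

Every bag has size at most 4, so the width is 4 − 1 = 3 and tw(G) ≤ 3. Conversely, {0, 1, 2, 5} is a clique of size 4, and the vertices of any clique must share a bag in every tree decomposition; so some bag has ≥ 4 vertices and tw(G) ≥ 3. Therefore the treewidth is 3.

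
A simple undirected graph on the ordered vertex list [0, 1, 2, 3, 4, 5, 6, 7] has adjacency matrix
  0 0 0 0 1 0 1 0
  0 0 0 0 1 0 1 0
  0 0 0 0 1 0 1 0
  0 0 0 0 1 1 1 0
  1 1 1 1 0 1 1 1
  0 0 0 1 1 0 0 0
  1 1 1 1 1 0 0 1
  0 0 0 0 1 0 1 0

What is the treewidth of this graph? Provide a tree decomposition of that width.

Treewidth 2.
One optimal decomposition is:
Bags: B1 = {3, 4, 6}  B2 = {3, 4, 5}  B3 = {2, 4, 6}  B4 = {4, 6, 7}  B5 = {0, 4, 6}  B6 = {1, 4, 6}
Tree: B1–B2, B1–B3, B3–B4, B3–B5, B5–B6

Each bag holds 3 vertices, so the decomposition has width 2, which upper-bounds the treewidth. For the lower bound, the 3 vertices {3, 4, 5} are pairwise adjacent, and any tree decomposition puts a clique entirely inside one bag — forcing width ≥ 2. Therefore the treewidth is 2.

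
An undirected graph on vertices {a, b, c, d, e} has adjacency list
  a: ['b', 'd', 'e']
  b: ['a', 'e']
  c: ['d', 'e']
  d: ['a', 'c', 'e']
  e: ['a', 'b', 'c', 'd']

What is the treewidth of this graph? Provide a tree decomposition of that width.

Treewidth 2.
Bags: B1 = {a, d, e}  B2 = {c, d, e}  B3 = {a, b, e}
Tree: B1–B2, B1–B3

The largest bag has 3 vertices, giving width 2; this decomposition certifies tw(G) ≤ 2. On the other hand G contains the 3-clique {c, d, e}. A clique must lie in a single bag of any decomposition, so no decomposition can have width below 2. The upper and lower bounds meet at 2, so that is the treewidth.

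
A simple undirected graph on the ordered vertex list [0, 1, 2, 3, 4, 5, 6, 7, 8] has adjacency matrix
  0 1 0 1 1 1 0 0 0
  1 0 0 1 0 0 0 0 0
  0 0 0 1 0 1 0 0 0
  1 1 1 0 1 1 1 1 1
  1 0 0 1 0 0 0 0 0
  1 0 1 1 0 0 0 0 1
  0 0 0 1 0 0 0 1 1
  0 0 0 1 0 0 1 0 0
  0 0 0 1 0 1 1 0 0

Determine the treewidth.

A width-2 tree decomposition is:
Bags: B1 = {2, 3, 5}  B2 = {3, 5, 8}  B3 = {0, 3, 5}  B4 = {3, 6, 8}  B5 = {0, 1, 3}  B6 = {0, 3, 4}  B7 = {3, 6, 7}
Tree: B1–B2, B2–B3, B2–B4, B3–B5, B5–B6, B4–B7
The largest bag has 3 vertices, giving width 2; this decomposition certifies tw(G) ≤ 2. On the other hand G contains the 3-clique {0, 1, 3}. A clique must lie in a single bag of any decomposition, so no decomposition can have width below 2. The upper and lower bounds meet at 2, so that is the treewidth.

2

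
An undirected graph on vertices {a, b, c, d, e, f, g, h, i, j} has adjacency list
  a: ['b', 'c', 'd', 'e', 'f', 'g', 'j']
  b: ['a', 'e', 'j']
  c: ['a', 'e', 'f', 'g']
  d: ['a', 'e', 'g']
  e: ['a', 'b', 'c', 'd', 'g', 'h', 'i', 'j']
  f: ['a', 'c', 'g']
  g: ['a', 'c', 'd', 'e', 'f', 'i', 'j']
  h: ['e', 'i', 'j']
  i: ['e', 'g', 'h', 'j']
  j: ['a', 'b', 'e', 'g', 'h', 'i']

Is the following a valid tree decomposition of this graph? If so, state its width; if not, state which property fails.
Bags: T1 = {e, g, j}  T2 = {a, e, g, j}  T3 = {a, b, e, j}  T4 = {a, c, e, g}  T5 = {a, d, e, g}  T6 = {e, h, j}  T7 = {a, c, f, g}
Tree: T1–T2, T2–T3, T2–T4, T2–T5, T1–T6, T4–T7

No — vertex i appears in no bag.

A tree decomposition must satisfy three properties: every vertex lies in some bag; for every edge, both endpoints lie together in some bag; and for every vertex, the bags containing it form a connected subtree. Here vertex i appears in no bag, so the decomposition is invalid.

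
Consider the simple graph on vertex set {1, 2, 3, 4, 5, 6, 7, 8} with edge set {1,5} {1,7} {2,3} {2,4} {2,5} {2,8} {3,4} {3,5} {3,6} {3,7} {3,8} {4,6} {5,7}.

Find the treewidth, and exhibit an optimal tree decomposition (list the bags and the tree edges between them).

The largest bag has 3 vertices, giving width 2; this decomposition certifies tw(G) ≤ 2. On the other hand G contains the 3-clique {1, 5, 7}. A clique must lie in a single bag of any decomposition, so no decomposition can have width below 2. Combining the bounds, tw(G) = 2.

Treewidth 2.
Bags: B1 = {3, 4, 6}  B2 = {2, 3, 4}  B3 = {2, 3, 5}  B4 = {3, 5, 7}  B5 = {2, 3, 8}  B6 = {1, 5, 7}
Tree: B1–B2, B2–B3, B3–B4, B3–B5, B4–B6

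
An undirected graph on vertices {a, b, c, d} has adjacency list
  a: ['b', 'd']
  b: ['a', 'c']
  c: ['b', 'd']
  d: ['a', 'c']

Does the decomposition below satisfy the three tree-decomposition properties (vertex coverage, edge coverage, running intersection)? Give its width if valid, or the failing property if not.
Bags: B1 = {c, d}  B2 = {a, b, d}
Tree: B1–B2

No — edge (b,c) lies in no bag.

A tree decomposition must satisfy three properties: every vertex lies in some bag; for every edge, both endpoints lie together in some bag; and for every vertex, the bags containing it form a connected subtree. Here edge (b,c) lies in no bag, so the decomposition is invalid.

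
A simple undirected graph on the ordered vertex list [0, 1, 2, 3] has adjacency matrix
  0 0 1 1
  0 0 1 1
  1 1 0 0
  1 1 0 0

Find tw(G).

A width-2 tree decomposition is:
Bags: B1 = {0, 1, 2}  B2 = {0, 1, 3}
Tree: B1–B2
Each bag holds 3 vertices, so the decomposition has width 2, which upper-bounds the treewidth. Since 0–2–1–3–0 is a cycle in G, G is not acyclic. Forests are exactly the graphs of treewidth ≤ 1, so tw(G) ≥ 2. Therefore the treewidth is 2.

2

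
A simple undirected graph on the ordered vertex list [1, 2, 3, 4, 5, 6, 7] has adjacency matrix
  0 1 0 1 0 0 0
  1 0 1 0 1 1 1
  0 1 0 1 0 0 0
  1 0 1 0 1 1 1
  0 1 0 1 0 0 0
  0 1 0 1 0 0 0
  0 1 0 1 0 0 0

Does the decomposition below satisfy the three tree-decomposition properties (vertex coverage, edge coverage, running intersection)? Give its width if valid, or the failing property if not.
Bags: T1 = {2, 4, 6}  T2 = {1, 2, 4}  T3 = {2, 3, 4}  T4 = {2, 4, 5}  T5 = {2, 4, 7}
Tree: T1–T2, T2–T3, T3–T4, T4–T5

Every vertex of G appears in some bag (union = {1, 2, 3, 4, 5, 6, 7}); every edge is covered by a bag; and for each vertex v the set of bags containing v is connected in the bag tree. The decomposition is therefore valid. The largest bag has 3 vertices, so the width is 2.

Yes; width 2.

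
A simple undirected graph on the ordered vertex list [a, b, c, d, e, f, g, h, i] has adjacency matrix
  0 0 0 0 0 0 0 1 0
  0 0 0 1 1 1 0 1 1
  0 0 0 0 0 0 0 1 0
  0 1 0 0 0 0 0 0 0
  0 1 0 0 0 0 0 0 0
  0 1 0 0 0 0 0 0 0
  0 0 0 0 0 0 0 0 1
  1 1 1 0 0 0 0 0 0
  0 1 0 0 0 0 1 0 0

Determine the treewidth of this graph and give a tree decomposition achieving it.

The largest bag has 2 vertices, giving width 1; this decomposition certifies tw(G) ≤ 1. G has an edge, so its treewidth is at least 1. Therefore the treewidth is 1.

Treewidth 1.
Bags: B1 = {b, h}  B2 = {b, i}  B3 = {g, i}  B4 = {c, h}  B5 = {b, f}  B6 = {b, d}  B7 = {a, h}  B8 = {b, e}
Tree: B1–B2, B2–B3, B1–B4, B1–B5, B1–B6, B1–B7, B1–B8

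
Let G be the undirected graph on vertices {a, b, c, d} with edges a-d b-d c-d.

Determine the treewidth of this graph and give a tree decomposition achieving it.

Each bag holds 2 vertices, so the decomposition has width 1, which upper-bounds the treewidth. Any graph with an edge has treewidth ≥ 1, and G has the edge d–a. Therefore the treewidth is 1.

Treewidth 1.
One such decomposition:
Bags: B1 = {a, d}  B2 = {c, d}  B3 = {b, d}
Tree: B1–B2, B1–B3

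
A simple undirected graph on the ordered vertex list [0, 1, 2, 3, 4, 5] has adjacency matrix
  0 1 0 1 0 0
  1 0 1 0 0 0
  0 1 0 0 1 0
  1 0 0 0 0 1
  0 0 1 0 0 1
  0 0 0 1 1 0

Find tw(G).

A width-2 tree decomposition is:
Bags: B1 = {0, 3, 5}  B2 = {0, 1, 5}  B3 = {1, 2, 5}  B4 = {2, 4, 5}
Tree: B1–B2, B2–B3, B3–B4
Every bag has size at most 3, so the width is 3 − 1 = 2 and tw(G) ≤ 2. The edges 5–3–0–1–2–4–5 form a cycle, so G is not a tree and its treewidth is at least 2. Combining the bounds, tw(G) = 2.

2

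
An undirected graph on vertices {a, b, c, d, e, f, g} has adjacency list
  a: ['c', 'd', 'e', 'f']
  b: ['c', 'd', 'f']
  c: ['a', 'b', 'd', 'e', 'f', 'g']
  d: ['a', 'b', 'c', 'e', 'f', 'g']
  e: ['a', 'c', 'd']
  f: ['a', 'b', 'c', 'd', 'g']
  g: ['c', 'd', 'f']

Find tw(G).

A width-3 tree decomposition is:
Bags: B1 = {a, c, d, e}  B2 = {a, c, d, f}  B3 = {b, c, d, f}  B4 = {c, d, f, g}
Tree: B1–B2, B2–B3, B2–B4
The largest bag has 4 vertices, giving width 3; this decomposition certifies tw(G) ≤ 3. Conversely, {a, c, d, e} is a clique of size 4, and the vertices of any clique must share a bag in every tree decomposition; so some bag has ≥ 4 vertices and tw(G) ≥ 3. Therefore the treewidth is 3.

3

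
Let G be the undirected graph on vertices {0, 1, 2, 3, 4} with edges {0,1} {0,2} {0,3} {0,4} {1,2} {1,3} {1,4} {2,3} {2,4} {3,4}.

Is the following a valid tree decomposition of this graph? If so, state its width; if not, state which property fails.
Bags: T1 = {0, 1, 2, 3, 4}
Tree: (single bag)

Vertex coverage: the bags together contain {0, 1, 2, 3, 4}, the full vertex set. Edge coverage: each edge of G has both endpoints in at least one bag. Running intersection: for every vertex, the bags containing it form a connected subtree. All three properties hold, so this is a valid tree decomposition of width max|bag| − 1 = 4, and hence tw(G) ≤ 4.

Yes; width 4.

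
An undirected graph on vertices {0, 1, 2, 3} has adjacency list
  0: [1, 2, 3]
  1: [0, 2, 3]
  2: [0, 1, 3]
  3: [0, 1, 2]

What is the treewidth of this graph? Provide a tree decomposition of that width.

A single bag containing all 4 vertices is trivially a valid decomposition of width 3. For the lower bound, the 4 vertices {0, 1, 2, 3} are pairwise adjacent, and any tree decomposition puts a clique entirely inside one bag — forcing width ≥ 3. Hence tw(G) = 3 exactly.

Treewidth 3.
One optimal decomposition is:
Bags: B1 = {0, 1, 2, 3}
Tree: (single bag)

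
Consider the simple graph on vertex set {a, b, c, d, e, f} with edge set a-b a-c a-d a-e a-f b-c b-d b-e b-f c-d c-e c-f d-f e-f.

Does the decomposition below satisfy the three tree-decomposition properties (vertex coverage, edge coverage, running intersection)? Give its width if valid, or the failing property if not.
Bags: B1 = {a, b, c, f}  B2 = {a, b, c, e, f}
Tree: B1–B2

No — vertex d appears in no bag.

A tree decomposition must satisfy three properties: every vertex lies in some bag; for every edge, both endpoints lie together in some bag; and for every vertex, the bags containing it form a connected subtree. Here vertex d appears in no bag, so the decomposition is invalid.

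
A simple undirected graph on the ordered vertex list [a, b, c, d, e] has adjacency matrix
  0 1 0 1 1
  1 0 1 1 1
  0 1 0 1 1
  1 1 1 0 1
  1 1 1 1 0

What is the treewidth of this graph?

A width-3 tree decomposition is:
Bags: B1 = {b, c, d, e}  B2 = {a, b, d, e}
Tree: B1–B2
The largest bag has 4 vertices, giving width 3; this decomposition certifies tw(G) ≤ 3. On the other hand G contains the 4-clique {b, c, d, e}. A clique must lie in a single bag of any decomposition, so no decomposition can have width below 3. Therefore the treewidth is 3.

3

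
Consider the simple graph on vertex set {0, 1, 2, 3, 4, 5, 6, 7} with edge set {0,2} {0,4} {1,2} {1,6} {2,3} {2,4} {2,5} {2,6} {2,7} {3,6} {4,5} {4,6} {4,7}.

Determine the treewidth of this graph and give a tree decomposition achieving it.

Treewidth 2.
One optimal decomposition is:
Bags: B1 = {2, 4, 6}  B2 = {0, 2, 4}  B3 = {2, 4, 5}  B4 = {2, 4, 7}  B5 = {2, 3, 6}  B6 = {1, 2, 6}
Tree: B1–B2, B2–B3, B1–B4, B1–B5, B5–B6

Each bag holds 3 vertices, so the decomposition has width 2, which upper-bounds the treewidth. For the lower bound, the 3 vertices {1, 2, 6} are pairwise adjacent, and any tree decomposition puts a clique entirely inside one bag — forcing width ≥ 2. Therefore the treewidth is 2.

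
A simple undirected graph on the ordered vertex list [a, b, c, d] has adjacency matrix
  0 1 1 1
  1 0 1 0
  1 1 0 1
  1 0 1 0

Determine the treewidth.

2

A width-2 tree decomposition is:
Bags: B1 = {a, b, c}  B2 = {a, c, d}
Tree: B1–B2
The largest bag has 3 vertices, giving width 2; this decomposition certifies tw(G) ≤ 2. Conversely, {a, c, d} is a clique of size 3, and the vertices of any clique must share a bag in every tree decomposition; so some bag has ≥ 3 vertices and tw(G) ≥ 2. The upper and lower bounds meet at 2, so that is the treewidth.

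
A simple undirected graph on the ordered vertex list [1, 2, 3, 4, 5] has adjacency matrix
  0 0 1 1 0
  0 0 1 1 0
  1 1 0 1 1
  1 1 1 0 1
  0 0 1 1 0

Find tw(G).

A width-2 tree decomposition is:
Bags: B1 = {1, 3, 4}  B2 = {3, 4, 5}  B3 = {2, 3, 4}
Tree: B1–B2, B1–B3
Every bag has size at most 3, so the width is 3 − 1 = 2 and tw(G) ≤ 2. On the other hand G contains the 3-clique {1, 3, 4}. A clique must lie in a single bag of any decomposition, so no decomposition can have width below 2. Hence tw(G) = 2 exactly.

2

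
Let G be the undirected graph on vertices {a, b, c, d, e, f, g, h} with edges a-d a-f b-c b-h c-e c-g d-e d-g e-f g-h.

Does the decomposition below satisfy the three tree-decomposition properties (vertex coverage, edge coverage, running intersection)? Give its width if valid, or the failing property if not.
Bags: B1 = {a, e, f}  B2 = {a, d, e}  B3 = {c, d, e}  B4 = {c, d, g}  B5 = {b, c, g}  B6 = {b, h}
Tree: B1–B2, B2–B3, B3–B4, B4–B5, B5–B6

No — edge (g,h) lies in no bag.

A tree decomposition must satisfy three properties: every vertex lies in some bag; for every edge, both endpoints lie together in some bag; and for every vertex, the bags containing it form a connected subtree. Here edge (g,h) lies in no bag, so the decomposition is invalid.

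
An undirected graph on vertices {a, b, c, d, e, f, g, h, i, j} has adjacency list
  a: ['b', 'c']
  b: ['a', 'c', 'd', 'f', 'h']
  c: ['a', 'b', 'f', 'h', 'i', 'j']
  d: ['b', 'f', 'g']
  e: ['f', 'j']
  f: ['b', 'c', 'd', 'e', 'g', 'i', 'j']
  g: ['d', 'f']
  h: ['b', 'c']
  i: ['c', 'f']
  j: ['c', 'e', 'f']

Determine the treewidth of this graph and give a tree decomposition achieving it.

The largest bag has 3 vertices, giving width 2; this decomposition certifies tw(G) ≤ 2. For the lower bound, the 3 vertices {a, b, c} are pairwise adjacent, and any tree decomposition puts a clique entirely inside one bag — forcing width ≥ 2. Combining the bounds, tw(G) = 2.

Treewidth 2.
One such decomposition:
Bags: B1 = {b, c, f}  B2 = {c, f, j}  B3 = {b, d, f}  B4 = {c, f, i}  B5 = {e, f, j}  B6 = {d, f, g}  B7 = {b, c, h}  B8 = {a, b, c}
Tree: B1–B2, B1–B3, B2–B4, B2–B5, B3–B6, B1–B7, B1–B8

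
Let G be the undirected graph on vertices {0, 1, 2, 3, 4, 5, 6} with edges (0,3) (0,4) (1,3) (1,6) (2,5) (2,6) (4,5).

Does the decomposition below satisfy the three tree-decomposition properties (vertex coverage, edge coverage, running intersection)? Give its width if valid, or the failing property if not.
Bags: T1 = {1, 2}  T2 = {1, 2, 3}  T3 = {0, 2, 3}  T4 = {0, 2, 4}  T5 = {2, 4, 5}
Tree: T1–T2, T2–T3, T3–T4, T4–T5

A tree decomposition must satisfy three properties: every vertex lies in some bag; for every edge, both endpoints lie together in some bag; and for every vertex, the bags containing it form a connected subtree. Here vertex 6 appears in no bag, so the decomposition is invalid.

No — vertex 6 appears in no bag.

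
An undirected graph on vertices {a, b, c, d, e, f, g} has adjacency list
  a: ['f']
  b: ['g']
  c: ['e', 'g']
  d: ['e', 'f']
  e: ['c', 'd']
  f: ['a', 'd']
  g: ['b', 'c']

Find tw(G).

A width-1 tree decomposition is:
Bags: B1 = {b, g}  B2 = {c, g}  B3 = {c, e}  B4 = {d, e}  B5 = {d, f}  B6 = {a, f}
Tree: B1–B2, B2–B3, B3–B4, B4–B5, B5–B6
Each bag holds 2 vertices, so the decomposition has width 1, which upper-bounds the treewidth. G has an edge, so its treewidth is at least 1. Combining the bounds, tw(G) = 1.

1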